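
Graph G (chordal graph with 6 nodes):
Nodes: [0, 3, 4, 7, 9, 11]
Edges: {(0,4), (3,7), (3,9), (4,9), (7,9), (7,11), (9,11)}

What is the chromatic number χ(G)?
Clique number ω(G) = 3 (lower bound: χ ≥ ω).
The clique on [3, 7, 9] has size 3, forcing χ ≥ 3, and the coloring below uses 3 colors, so χ(G) = 3.
A valid 3-coloring: color 1: [0, 9]; color 2: [4, 7]; color 3: [3, 11].

χ(G) = 3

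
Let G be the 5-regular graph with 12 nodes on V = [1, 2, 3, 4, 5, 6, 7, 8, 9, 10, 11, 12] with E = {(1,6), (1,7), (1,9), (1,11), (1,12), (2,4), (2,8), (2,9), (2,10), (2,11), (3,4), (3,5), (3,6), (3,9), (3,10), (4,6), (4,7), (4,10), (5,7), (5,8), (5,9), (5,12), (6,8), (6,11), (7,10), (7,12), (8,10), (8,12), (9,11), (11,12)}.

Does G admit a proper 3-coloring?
Suppose a proper 3-coloring c exists. The clique [1, 6, 11] takes 3 distinct colors; by symmetry let c(1) = 1, c(6) = 2, c(11) = 3.
- Vertex 9: neighbors [1, 11] already have colors [1, 3] ⇒ c(9) = 2.
- Vertex 2: neighbors [9, 11] already have colors [2, 3] ⇒ c(2) = 1.
- Vertex 4: neighbors [2, 6] already have colors [1, 2] ⇒ c(4) = 3.
- Vertex 7: neighbors [1, 4] already have colors [1, 3] ⇒ c(7) = 2.
- Vertex 10: neighbors [2, 7, 4] already have colors [1, 2, 3] — all 3 colors blocked. Contradiction.
The forced assignments end in a contradiction, so G has no proper 3-coloring (χ ≥ 4).

No, G is not 3-colorable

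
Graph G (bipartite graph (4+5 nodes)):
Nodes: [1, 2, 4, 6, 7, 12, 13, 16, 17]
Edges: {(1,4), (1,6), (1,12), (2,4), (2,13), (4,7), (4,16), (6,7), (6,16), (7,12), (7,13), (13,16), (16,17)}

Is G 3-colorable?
A valid 3-coloring: color 1: [1, 2, 7, 16]; color 2: [4, 6, 12, 13, 17].
(χ(G) = 2 ≤ 3.)

Yes, G is 3-colorable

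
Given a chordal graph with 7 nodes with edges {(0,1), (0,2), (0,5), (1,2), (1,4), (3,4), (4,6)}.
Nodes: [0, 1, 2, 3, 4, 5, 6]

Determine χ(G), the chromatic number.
χ(G) = 3

Clique number ω(G) = 3 (lower bound: χ ≥ ω).
The clique on [0, 1, 2] has size 3, forcing χ ≥ 3, and the coloring below uses 3 colors, so χ(G) = 3.
A valid 3-coloring: color 1: [0, 4]; color 2: [1, 3, 5, 6]; color 3: [2].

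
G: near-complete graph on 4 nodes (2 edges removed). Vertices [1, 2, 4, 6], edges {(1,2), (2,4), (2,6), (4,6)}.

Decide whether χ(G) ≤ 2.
The clique on vertices [2, 4, 6] has size 3 > 2, so it alone needs 3 colors.

No, G is not 2-colorable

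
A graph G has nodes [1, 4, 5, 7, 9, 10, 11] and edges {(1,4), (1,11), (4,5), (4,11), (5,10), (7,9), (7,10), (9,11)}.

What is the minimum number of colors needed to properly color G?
Clique number ω(G) = 3 (lower bound: χ ≥ ω).
The clique on [1, 4, 11] has size 3, forcing χ ≥ 3, and the coloring below uses 3 colors, so χ(G) = 3.
A valid 3-coloring: color 1: [5, 7, 11]; color 2: [4, 9, 10]; color 3: [1].

χ(G) = 3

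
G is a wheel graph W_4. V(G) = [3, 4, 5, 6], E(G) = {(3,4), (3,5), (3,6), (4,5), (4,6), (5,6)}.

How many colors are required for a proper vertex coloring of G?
χ(G) = 4

Clique number ω(G) = 4 (lower bound: χ ≥ ω).
The clique on [3, 4, 5, 6] has size 4, forcing χ ≥ 4, and the coloring below uses 4 colors, so χ(G) = 4.
A valid 4-coloring: color 1: [5]; color 2: [3]; color 3: [6]; color 4: [4].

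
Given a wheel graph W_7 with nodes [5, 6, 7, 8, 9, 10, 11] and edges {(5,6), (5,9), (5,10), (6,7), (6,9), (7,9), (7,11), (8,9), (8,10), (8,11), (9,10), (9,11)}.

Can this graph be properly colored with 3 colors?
Yes, G is 3-colorable

A valid 3-coloring: color 1: [9]; color 2: [5, 7, 8]; color 3: [6, 10, 11].
(χ(G) = 3 ≤ 3.)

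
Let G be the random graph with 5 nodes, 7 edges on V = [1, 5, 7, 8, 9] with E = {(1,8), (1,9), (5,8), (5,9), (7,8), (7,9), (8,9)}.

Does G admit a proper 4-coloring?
A valid 4-coloring: color 1: [8]; color 2: [9]; color 3: [1, 5, 7].
(χ(G) = 3 ≤ 4.)

Yes, G is 4-colorable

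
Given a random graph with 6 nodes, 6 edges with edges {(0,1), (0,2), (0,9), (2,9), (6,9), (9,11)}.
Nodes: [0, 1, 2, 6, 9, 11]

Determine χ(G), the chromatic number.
χ(G) = 3

Clique number ω(G) = 3 (lower bound: χ ≥ ω).
The clique on [0, 2, 9] has size 3, forcing χ ≥ 3, and the coloring below uses 3 colors, so χ(G) = 3.
A valid 3-coloring: color 1: [1, 9]; color 2: [0, 6, 11]; color 3: [2].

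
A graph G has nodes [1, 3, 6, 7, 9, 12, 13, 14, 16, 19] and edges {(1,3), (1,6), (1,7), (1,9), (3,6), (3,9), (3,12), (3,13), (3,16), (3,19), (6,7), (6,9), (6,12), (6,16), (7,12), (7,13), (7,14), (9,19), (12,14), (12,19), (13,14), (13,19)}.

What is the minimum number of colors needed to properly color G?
χ(G) = 4

Clique number ω(G) = 4 (lower bound: χ ≥ ω).
The clique on [1, 3, 6, 9] has size 4, forcing χ ≥ 4, and the coloring below uses 4 colors, so χ(G) = 4.
A valid 4-coloring: color 1: [3, 7]; color 2: [6, 14, 19]; color 3: [9, 12, 13, 16]; color 4: [1].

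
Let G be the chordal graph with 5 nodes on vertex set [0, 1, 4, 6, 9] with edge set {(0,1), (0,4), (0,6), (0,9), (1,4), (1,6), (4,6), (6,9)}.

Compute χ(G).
Clique number ω(G) = 4 (lower bound: χ ≥ ω).
The clique on [0, 1, 4, 6] has size 4, forcing χ ≥ 4, and the coloring below uses 4 colors, so χ(G) = 4.
A valid 4-coloring: color 1: [6]; color 2: [0]; color 3: [4, 9]; color 4: [1].

χ(G) = 4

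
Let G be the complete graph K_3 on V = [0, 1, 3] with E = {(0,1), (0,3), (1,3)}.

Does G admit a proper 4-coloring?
A valid 4-coloring: color 1: [0]; color 2: [3]; color 3: [1].
(χ(G) = 3 ≤ 4.)

Yes, G is 4-colorable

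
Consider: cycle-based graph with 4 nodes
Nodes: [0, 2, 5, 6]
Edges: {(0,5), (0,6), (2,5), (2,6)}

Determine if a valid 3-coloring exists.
Yes, G is 3-colorable

A valid 3-coloring: color 1: [5, 6]; color 2: [0, 2].
(χ(G) = 2 ≤ 3.)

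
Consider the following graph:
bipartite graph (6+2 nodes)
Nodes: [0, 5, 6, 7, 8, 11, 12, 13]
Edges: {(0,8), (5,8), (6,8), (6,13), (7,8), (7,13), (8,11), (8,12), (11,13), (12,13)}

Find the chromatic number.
Clique number ω(G) = 2 (lower bound: χ ≥ ω).
The graph is bipartite (no odd cycle), so 2 colors suffice: χ(G) = 2.
A valid 2-coloring: color 1: [8, 13]; color 2: [0, 5, 6, 7, 11, 12].

χ(G) = 2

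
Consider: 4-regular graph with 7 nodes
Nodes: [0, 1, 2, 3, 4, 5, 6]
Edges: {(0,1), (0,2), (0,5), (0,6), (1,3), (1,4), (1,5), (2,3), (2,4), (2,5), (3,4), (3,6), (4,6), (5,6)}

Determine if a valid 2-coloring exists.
The clique on vertices [0, 1, 5] has size 3 > 2, so it alone needs 3 colors.

No, G is not 2-colorable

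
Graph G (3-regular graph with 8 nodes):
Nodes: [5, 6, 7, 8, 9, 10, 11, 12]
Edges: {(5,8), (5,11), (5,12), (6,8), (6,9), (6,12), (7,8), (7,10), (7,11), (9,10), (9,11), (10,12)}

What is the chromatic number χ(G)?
χ(G) = 3

Clique number ω(G) = 2 (lower bound: χ ≥ ω).
Odd cycle [8, 6, 12, 10, 7] needs 3 colors (χ ≥ 3).
The coloring below uses 3 colors, so χ(G) = 3.
A valid 3-coloring: color 1: [6, 10, 11]; color 2: [5, 7, 9]; color 3: [8, 12].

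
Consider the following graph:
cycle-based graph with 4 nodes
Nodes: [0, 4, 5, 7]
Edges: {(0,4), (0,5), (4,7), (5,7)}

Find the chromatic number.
χ(G) = 2

Clique number ω(G) = 2 (lower bound: χ ≥ ω).
The graph is bipartite (no odd cycle), so 2 colors suffice: χ(G) = 2.
A valid 2-coloring: color 1: [0, 7]; color 2: [4, 5].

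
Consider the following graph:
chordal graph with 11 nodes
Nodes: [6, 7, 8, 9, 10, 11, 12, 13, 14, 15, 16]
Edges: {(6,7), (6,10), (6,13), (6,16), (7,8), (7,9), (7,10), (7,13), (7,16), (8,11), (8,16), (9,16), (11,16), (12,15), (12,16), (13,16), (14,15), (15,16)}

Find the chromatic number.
Clique number ω(G) = 4 (lower bound: χ ≥ ω).
The clique on [6, 7, 13, 16] has size 4, forcing χ ≥ 4, and the coloring below uses 4 colors, so χ(G) = 4.
A valid 4-coloring: color 1: [10, 14, 16]; color 2: [7, 11, 15]; color 3: [6, 8, 9, 12]; color 4: [13].

χ(G) = 4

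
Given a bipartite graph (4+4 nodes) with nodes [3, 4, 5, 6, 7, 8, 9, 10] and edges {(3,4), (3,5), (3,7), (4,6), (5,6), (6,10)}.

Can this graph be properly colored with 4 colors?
Yes, G is 4-colorable

A valid 4-coloring: color 1: [3, 6, 8, 9]; color 2: [4, 5, 7, 10].
(χ(G) = 2 ≤ 4.)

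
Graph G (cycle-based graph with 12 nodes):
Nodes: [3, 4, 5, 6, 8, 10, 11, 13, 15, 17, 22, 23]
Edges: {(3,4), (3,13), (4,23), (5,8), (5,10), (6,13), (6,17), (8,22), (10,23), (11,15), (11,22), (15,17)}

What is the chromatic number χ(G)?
Clique number ω(G) = 2 (lower bound: χ ≥ ω).
The graph is bipartite (no odd cycle), so 2 colors suffice: χ(G) = 2.
A valid 2-coloring: color 1: [4, 8, 10, 11, 13, 17]; color 2: [3, 5, 6, 15, 22, 23].

χ(G) = 2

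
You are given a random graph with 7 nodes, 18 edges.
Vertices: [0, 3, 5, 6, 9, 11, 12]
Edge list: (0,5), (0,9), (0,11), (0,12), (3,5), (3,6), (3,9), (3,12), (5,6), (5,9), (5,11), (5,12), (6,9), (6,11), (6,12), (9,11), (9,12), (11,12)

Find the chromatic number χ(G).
χ(G) = 5

Clique number ω(G) = 5 (lower bound: χ ≥ ω).
The clique on [3, 5, 6, 9, 12] has size 5, forcing χ ≥ 5, and the coloring below uses 5 colors, so χ(G) = 5.
A valid 5-coloring: color 1: [9]; color 2: [12]; color 3: [5]; color 4: [3, 11]; color 5: [0, 6].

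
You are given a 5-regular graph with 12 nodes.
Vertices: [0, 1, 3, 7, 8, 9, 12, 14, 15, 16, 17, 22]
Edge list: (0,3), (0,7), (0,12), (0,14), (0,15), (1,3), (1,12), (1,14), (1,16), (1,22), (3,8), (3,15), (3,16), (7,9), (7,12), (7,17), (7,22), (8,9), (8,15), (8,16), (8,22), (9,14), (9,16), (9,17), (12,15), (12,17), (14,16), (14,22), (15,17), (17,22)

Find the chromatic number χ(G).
χ(G) = 4

Clique number ω(G) = 3 (lower bound: χ ≥ ω).
Odd cycle [9, 8, 3, 1, 14] needs 3 colors (χ ≥ 3).
Vertex 16 is adjacent to every vertex of [1, 3, 8, 9, 14], which already need 3 colors among themselves, so 16 needs a new color (χ ≥ 4).
The coloring below uses 4 colors, so χ(G) = 4.
A valid 4-coloring: color 1: [3, 9, 12, 22]; color 2: [1, 7, 15]; color 3: [8, 14, 17]; color 4: [0, 16].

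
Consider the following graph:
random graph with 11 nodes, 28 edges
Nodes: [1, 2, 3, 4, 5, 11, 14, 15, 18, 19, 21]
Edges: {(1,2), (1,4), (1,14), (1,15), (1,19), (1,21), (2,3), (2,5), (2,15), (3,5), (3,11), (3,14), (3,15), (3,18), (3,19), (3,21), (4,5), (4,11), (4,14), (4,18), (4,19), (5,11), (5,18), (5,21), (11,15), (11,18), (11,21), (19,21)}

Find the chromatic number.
χ(G) = 4

Clique number ω(G) = 4 (lower bound: χ ≥ ω).
The clique on [3, 5, 11, 18] has size 4, forcing χ ≥ 4, and the coloring below uses 4 colors, so χ(G) = 4.
A valid 4-coloring: color 1: [3, 4]; color 2: [1, 11]; color 3: [5, 14, 15, 19]; color 4: [2, 18, 21].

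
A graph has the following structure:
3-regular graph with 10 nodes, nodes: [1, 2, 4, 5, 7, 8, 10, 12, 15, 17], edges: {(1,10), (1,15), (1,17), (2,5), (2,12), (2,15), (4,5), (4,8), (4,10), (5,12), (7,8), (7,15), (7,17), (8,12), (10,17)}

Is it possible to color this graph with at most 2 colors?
No, G is not 2-colorable

The clique on vertices [1, 10, 17] has size 3 > 2, so it alone needs 3 colors.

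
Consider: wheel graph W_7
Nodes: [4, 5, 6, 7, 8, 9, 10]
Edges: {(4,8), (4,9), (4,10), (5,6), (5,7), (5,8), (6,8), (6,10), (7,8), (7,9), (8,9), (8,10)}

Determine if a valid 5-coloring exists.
Yes, G is 5-colorable

A valid 5-coloring: color 1: [8]; color 2: [5, 9, 10]; color 3: [4, 6, 7].
(χ(G) = 3 ≤ 5.)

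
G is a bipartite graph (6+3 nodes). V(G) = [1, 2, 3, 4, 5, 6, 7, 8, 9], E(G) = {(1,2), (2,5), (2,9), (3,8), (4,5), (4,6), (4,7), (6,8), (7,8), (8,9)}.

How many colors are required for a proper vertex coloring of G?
χ(G) = 2

Clique number ω(G) = 2 (lower bound: χ ≥ ω).
The graph is bipartite (no odd cycle), so 2 colors suffice: χ(G) = 2.
A valid 2-coloring: color 1: [2, 4, 8]; color 2: [1, 3, 5, 6, 7, 9].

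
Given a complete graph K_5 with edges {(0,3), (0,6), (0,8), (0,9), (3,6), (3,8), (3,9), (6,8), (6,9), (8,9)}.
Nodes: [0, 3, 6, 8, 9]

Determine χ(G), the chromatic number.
χ(G) = 5

Clique number ω(G) = 5 (lower bound: χ ≥ ω).
The clique on [0, 3, 6, 8, 9] has size 5, forcing χ ≥ 5, and the coloring below uses 5 colors, so χ(G) = 5.
A valid 5-coloring: color 1: [3]; color 2: [6]; color 3: [9]; color 4: [0]; color 5: [8].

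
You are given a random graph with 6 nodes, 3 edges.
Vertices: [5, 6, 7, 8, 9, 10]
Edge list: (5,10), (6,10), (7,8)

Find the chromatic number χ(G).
Clique number ω(G) = 2 (lower bound: χ ≥ ω).
The graph is bipartite (no odd cycle), so 2 colors suffice: χ(G) = 2.
A valid 2-coloring: color 1: [7, 9, 10]; color 2: [5, 6, 8].

χ(G) = 2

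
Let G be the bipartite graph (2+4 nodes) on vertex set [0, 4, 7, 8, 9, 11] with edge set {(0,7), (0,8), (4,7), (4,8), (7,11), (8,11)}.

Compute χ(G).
χ(G) = 2

Clique number ω(G) = 2 (lower bound: χ ≥ ω).
The graph is bipartite (no odd cycle), so 2 colors suffice: χ(G) = 2.
A valid 2-coloring: color 1: [7, 8, 9]; color 2: [0, 4, 11].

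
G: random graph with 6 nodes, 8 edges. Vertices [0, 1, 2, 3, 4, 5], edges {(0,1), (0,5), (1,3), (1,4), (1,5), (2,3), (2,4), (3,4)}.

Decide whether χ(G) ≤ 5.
A valid 5-coloring: color 1: [1, 2]; color 2: [3, 5]; color 3: [0, 4].
(χ(G) = 3 ≤ 5.)

Yes, G is 5-colorable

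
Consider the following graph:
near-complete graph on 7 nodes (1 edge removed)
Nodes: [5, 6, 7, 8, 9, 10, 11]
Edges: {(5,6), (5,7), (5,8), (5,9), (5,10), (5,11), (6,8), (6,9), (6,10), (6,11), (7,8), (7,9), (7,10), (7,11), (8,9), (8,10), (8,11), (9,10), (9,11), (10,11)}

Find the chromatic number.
Clique number ω(G) = 6 (lower bound: χ ≥ ω).
The clique on [5, 6, 8, 9, 10, 11] has size 6, forcing χ ≥ 6, and the coloring below uses 6 colors, so χ(G) = 6.
A valid 6-coloring: color 1: [8]; color 2: [11]; color 3: [10]; color 4: [9]; color 5: [5]; color 6: [6, 7].

χ(G) = 6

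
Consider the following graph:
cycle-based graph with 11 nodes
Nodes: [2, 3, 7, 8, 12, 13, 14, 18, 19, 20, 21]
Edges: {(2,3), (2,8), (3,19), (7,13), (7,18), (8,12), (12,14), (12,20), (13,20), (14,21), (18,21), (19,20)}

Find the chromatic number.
χ(G) = 3

Clique number ω(G) = 2 (lower bound: χ ≥ ω).
Odd cycle [21, 18, 7, 13, 20, 12, 14] needs 3 colors (χ ≥ 3).
The coloring below uses 3 colors, so χ(G) = 3.
A valid 3-coloring: color 1: [2, 7, 12, 19, 21]; color 2: [3, 8, 14, 18, 20]; color 3: [13].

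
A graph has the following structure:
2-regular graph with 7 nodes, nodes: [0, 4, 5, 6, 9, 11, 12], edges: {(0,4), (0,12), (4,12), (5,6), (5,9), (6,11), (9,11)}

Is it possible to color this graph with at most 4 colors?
Yes, G is 4-colorable

A valid 4-coloring: color 1: [0, 6, 9]; color 2: [5, 11, 12]; color 3: [4].
(χ(G) = 3 ≤ 4.)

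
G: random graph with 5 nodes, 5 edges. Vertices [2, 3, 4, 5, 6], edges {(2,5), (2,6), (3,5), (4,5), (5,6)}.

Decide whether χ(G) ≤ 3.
Yes, G is 3-colorable

A valid 3-coloring: color 1: [5]; color 2: [2, 3, 4]; color 3: [6].
(χ(G) = 3 ≤ 3.)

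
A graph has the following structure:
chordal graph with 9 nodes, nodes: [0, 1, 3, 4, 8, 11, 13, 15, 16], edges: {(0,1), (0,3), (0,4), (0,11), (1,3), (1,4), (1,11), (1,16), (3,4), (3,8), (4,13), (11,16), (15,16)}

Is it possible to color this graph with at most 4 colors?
Yes, G is 4-colorable

A valid 4-coloring: color 1: [1, 8, 13, 15]; color 2: [0, 16]; color 3: [4, 11]; color 4: [3].
(χ(G) = 4 ≤ 4.)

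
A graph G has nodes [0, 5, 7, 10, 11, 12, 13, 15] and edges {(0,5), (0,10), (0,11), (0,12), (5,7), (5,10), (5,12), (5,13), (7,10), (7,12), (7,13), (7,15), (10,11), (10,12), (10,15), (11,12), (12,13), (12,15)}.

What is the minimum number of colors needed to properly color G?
Clique number ω(G) = 4 (lower bound: χ ≥ ω).
The clique on [0, 10, 11, 12] has size 4, forcing χ ≥ 4, and the coloring below uses 4 colors, so χ(G) = 4.
A valid 4-coloring: color 1: [12]; color 2: [10, 13]; color 3: [0, 7]; color 4: [5, 11, 15].

χ(G) = 4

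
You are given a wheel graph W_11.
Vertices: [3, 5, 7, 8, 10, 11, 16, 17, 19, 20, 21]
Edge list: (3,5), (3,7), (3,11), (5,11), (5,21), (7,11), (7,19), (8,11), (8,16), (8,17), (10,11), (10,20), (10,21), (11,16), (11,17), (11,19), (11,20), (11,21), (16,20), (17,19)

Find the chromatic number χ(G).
χ(G) = 3

Clique number ω(G) = 3 (lower bound: χ ≥ ω).
The clique on [3, 5, 11] has size 3, forcing χ ≥ 3, and the coloring below uses 3 colors, so χ(G) = 3.
A valid 3-coloring: color 1: [11]; color 2: [5, 7, 10, 16, 17]; color 3: [3, 8, 19, 20, 21].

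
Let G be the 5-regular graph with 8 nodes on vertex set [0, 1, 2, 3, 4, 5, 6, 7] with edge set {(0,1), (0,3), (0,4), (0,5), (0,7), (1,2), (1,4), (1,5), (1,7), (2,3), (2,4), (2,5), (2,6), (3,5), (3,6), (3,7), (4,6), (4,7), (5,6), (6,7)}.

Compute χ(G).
χ(G) = 4

Clique number ω(G) = 4 (lower bound: χ ≥ ω).
The clique on [0, 1, 4, 7] has size 4, forcing χ ≥ 4, and the coloring below uses 4 colors, so χ(G) = 4.
A valid 4-coloring: color 1: [0, 6]; color 2: [4, 5]; color 3: [1, 3]; color 4: [2, 7].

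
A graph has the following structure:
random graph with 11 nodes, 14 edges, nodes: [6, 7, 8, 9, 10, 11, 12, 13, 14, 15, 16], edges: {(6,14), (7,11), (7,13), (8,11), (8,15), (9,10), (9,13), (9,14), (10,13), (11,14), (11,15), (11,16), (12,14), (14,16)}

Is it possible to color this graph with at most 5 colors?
A valid 5-coloring: color 1: [8, 13, 14]; color 2: [6, 9, 11, 12]; color 3: [7, 10, 15, 16].
(χ(G) = 3 ≤ 5.)

Yes, G is 5-colorable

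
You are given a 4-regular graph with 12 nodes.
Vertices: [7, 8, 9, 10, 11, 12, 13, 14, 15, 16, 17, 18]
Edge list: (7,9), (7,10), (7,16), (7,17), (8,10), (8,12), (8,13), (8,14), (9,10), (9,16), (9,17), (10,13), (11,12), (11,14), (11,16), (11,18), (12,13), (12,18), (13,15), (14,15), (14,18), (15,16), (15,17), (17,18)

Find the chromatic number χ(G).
Clique number ω(G) = 3 (lower bound: χ ≥ ω).
The clique on [7, 9, 16] has size 3, forcing χ ≥ 3, and the coloring below uses 3 colors, so χ(G) = 3.
A valid 3-coloring: color 1: [7, 8, 11, 15]; color 2: [10, 12, 14, 16, 17]; color 3: [9, 13, 18].

χ(G) = 3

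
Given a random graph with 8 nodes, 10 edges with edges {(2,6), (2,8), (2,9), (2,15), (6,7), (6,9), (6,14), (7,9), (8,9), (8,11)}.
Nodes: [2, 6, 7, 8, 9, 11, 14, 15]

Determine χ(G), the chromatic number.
Clique number ω(G) = 3 (lower bound: χ ≥ ω).
The clique on [2, 8, 9] has size 3, forcing χ ≥ 3, and the coloring below uses 3 colors, so χ(G) = 3.
A valid 3-coloring: color 1: [9, 11, 14, 15]; color 2: [2, 7]; color 3: [6, 8].

χ(G) = 3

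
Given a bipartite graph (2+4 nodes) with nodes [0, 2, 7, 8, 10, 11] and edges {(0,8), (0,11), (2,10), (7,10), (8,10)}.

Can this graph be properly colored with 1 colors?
No, G is not 1-colorable

Edge (0,8) forces its endpoints to differ, so 1 color is not enough.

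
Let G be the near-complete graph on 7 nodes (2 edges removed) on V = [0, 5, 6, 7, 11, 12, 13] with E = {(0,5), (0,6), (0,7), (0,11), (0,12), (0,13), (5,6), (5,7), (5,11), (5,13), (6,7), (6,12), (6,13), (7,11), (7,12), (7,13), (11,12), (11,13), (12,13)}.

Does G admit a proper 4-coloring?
The clique on vertices [0, 7, 11, 12, 13] has size 5 > 4, so it alone needs 5 colors.

No, G is not 4-colorable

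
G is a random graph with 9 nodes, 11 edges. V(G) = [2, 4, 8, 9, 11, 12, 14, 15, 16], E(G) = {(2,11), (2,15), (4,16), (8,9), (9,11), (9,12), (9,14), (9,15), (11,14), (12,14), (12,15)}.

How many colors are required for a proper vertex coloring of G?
χ(G) = 3

Clique number ω(G) = 3 (lower bound: χ ≥ ω).
The clique on [9, 11, 14] has size 3, forcing χ ≥ 3, and the coloring below uses 3 colors, so χ(G) = 3.
A valid 3-coloring: color 1: [2, 9, 16]; color 2: [4, 8, 11, 12]; color 3: [14, 15].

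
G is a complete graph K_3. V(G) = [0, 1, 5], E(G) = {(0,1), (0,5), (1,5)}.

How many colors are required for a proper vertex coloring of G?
Clique number ω(G) = 3 (lower bound: χ ≥ ω).
The clique on [0, 1, 5] has size 3, forcing χ ≥ 3, and the coloring below uses 3 colors, so χ(G) = 3.
A valid 3-coloring: color 1: [0]; color 2: [5]; color 3: [1].

χ(G) = 3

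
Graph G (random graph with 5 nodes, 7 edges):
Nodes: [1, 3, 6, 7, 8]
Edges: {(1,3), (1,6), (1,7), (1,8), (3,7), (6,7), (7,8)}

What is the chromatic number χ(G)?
Clique number ω(G) = 3 (lower bound: χ ≥ ω).
The clique on [1, 7, 8] has size 3, forcing χ ≥ 3, and the coloring below uses 3 colors, so χ(G) = 3.
A valid 3-coloring: color 1: [7]; color 2: [1]; color 3: [3, 6, 8].

χ(G) = 3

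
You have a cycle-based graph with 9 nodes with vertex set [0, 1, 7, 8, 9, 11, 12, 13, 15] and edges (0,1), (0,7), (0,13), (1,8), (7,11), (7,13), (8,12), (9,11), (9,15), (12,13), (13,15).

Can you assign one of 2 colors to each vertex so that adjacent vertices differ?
The clique on vertices [0, 7, 13] has size 3 > 2, so it alone needs 3 colors.

No, G is not 2-colorable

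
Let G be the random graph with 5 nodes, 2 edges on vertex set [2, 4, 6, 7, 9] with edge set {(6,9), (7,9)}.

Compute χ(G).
χ(G) = 2

Clique number ω(G) = 2 (lower bound: χ ≥ ω).
The graph is bipartite (no odd cycle), so 2 colors suffice: χ(G) = 2.
A valid 2-coloring: color 1: [2, 4, 9]; color 2: [6, 7].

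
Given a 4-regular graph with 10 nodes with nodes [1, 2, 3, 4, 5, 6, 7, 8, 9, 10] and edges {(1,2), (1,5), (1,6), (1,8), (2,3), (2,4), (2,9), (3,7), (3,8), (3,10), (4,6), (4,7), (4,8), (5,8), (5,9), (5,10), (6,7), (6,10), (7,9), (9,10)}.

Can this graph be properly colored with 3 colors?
A valid 3-coloring: color 1: [2, 7, 8, 10]; color 2: [3, 5, 6]; color 3: [1, 4, 9].
(χ(G) = 3 ≤ 3.)

Yes, G is 3-colorable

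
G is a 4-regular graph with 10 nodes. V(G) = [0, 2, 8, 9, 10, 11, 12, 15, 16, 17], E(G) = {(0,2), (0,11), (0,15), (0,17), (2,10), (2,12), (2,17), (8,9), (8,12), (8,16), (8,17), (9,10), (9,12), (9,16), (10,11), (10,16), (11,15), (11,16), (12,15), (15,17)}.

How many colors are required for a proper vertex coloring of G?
Clique number ω(G) = 3 (lower bound: χ ≥ ω).
Suppose a proper 3-coloring c exists. The clique [0, 2, 17] takes 3 distinct colors; by symmetry let c(0) = 1, c(2) = 2, c(17) = 3.
- Vertex 15: neighbors [0, 17] already have colors [1, 3] ⇒ c(15) = 2.
- Vertex 11: neighbors [0, 15] already have colors [1, 2] ⇒ c(11) = 3.
- Vertex 10: neighbors [2, 11] already have colors [2, 3] ⇒ c(10) = 1.
- Vertex 16: neighbors [10, 11] already have colors [1, 3] ⇒ c(16) = 2.
- Vertex 8: neighbors [16, 17] already have colors [2, 3] ⇒ c(8) = 1.
- Vertex 9: neighbors [8, 16] already have colors [1, 2] ⇒ c(9) = 3.
- Vertex 12: neighbors [8, 2, 9] already have colors [1, 2, 3] — all 3 colors blocked. Contradiction.
The forced assignments end in a contradiction, so G has no proper 3-coloring (χ ≥ 4).
The coloring below uses 4 colors, so χ(G) = 4.
A valid 4-coloring: color 1: [2, 9, 11]; color 2: [0, 8, 10]; color 3: [12, 16, 17]; color 4: [15].

χ(G) = 4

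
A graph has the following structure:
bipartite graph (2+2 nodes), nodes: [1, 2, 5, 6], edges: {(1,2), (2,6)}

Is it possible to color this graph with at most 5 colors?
Yes, G is 5-colorable

A valid 5-coloring: color 1: [2, 5]; color 2: [1, 6].
(χ(G) = 2 ≤ 5.)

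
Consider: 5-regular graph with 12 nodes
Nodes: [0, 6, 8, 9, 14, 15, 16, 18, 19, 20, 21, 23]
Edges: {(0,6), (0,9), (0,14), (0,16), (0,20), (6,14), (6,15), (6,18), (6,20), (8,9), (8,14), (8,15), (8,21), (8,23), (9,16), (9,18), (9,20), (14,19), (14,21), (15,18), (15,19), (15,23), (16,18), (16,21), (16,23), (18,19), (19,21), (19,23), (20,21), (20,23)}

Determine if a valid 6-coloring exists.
A valid 6-coloring: color 1: [0, 8, 19]; color 2: [14, 15, 16, 20]; color 3: [6, 9, 21, 23]; color 4: [18].
(χ(G) = 4 ≤ 6.)

Yes, G is 6-colorable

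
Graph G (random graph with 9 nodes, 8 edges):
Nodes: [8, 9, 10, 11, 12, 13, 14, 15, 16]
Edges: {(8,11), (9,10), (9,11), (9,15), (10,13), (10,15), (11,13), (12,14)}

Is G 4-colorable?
Yes, G is 4-colorable

A valid 4-coloring: color 1: [8, 9, 13, 14, 16]; color 2: [10, 11, 12]; color 3: [15].
(χ(G) = 3 ≤ 4.)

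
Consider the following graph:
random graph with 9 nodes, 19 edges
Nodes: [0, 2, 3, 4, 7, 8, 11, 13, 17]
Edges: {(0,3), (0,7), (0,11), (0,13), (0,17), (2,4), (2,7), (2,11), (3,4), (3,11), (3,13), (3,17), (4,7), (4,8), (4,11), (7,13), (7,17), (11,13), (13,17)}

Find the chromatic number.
χ(G) = 4

Clique number ω(G) = 4 (lower bound: χ ≥ ω).
The clique on [0, 3, 13, 17] has size 4, forcing χ ≥ 4, and the coloring below uses 4 colors, so χ(G) = 4.
A valid 4-coloring: color 1: [3, 7, 8]; color 2: [4, 13]; color 3: [0, 2]; color 4: [11, 17].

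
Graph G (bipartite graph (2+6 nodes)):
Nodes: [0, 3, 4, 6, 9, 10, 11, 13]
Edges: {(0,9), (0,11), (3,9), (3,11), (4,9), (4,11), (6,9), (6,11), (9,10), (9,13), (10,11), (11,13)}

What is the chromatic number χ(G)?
χ(G) = 2

Clique number ω(G) = 2 (lower bound: χ ≥ ω).
The graph is bipartite (no odd cycle), so 2 colors suffice: χ(G) = 2.
A valid 2-coloring: color 1: [9, 11]; color 2: [0, 3, 4, 6, 10, 13].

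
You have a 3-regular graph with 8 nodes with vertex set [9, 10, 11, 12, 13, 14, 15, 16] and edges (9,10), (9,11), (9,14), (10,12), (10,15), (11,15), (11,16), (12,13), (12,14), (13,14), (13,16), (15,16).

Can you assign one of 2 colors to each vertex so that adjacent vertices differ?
The clique on vertices [12, 13, 14] has size 3 > 2, so it alone needs 3 colors.

No, G is not 2-colorable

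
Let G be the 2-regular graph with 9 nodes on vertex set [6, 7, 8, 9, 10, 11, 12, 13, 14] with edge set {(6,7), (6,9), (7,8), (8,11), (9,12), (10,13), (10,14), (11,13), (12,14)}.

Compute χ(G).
Clique number ω(G) = 2 (lower bound: χ ≥ ω).
Odd cycle [7, 8, 11, 13, 10, 14, 12, 9, 6] needs 3 colors (χ ≥ 3).
The coloring below uses 3 colors, so χ(G) = 3.
A valid 3-coloring: color 1: [8, 9, 13, 14]; color 2: [6, 10, 11, 12]; color 3: [7].

χ(G) = 3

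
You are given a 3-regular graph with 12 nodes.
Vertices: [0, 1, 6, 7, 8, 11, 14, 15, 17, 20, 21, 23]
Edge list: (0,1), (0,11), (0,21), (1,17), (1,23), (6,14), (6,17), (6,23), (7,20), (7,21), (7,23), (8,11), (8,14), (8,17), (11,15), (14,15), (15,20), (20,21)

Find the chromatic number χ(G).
Clique number ω(G) = 3 (lower bound: χ ≥ ω).
The clique on [7, 20, 21] has size 3, forcing χ ≥ 3, and the coloring below uses 3 colors, so χ(G) = 3.
A valid 3-coloring: color 1: [1, 11, 14, 21]; color 2: [0, 17, 20, 23]; color 3: [6, 7, 8, 15].

χ(G) = 3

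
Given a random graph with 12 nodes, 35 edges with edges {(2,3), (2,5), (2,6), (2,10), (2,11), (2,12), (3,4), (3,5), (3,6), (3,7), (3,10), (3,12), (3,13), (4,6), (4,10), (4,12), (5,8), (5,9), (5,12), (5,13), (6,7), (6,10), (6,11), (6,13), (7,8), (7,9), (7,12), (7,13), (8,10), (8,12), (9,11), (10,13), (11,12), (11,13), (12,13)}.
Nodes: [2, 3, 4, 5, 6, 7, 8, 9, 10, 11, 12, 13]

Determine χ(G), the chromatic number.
Clique number ω(G) = 4 (lower bound: χ ≥ ω).
The clique on [2, 3, 5, 12] has size 4, forcing χ ≥ 4, and the coloring below uses 4 colors, so χ(G) = 4.
A valid 4-coloring: color 1: [6, 9, 12]; color 2: [3, 8, 11]; color 3: [2, 4, 13]; color 4: [5, 7, 10].

χ(G) = 4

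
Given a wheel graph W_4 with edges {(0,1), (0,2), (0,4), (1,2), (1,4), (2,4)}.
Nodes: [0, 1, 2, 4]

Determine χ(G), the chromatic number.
Clique number ω(G) = 4 (lower bound: χ ≥ ω).
The clique on [0, 1, 2, 4] has size 4, forcing χ ≥ 4, and the coloring below uses 4 colors, so χ(G) = 4.
A valid 4-coloring: color 1: [1]; color 2: [2]; color 3: [0]; color 4: [4].

χ(G) = 4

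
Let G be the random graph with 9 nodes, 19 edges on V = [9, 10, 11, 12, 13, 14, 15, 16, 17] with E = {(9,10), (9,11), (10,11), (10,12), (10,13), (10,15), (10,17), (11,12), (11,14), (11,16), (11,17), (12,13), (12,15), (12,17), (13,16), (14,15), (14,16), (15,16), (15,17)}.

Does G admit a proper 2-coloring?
No, G is not 2-colorable

The clique on vertices [10, 11, 12, 17] has size 4 > 2, so it alone needs 4 colors.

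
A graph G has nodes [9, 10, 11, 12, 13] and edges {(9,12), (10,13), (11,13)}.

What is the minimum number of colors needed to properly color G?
Clique number ω(G) = 2 (lower bound: χ ≥ ω).
The graph is bipartite (no odd cycle), so 2 colors suffice: χ(G) = 2.
A valid 2-coloring: color 1: [9, 13]; color 2: [10, 11, 12].

χ(G) = 2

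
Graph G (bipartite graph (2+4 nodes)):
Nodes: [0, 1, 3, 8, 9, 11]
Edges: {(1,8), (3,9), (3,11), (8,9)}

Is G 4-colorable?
A valid 4-coloring: color 1: [0, 3, 8]; color 2: [1, 9, 11].
(χ(G) = 2 ≤ 4.)

Yes, G is 4-colorable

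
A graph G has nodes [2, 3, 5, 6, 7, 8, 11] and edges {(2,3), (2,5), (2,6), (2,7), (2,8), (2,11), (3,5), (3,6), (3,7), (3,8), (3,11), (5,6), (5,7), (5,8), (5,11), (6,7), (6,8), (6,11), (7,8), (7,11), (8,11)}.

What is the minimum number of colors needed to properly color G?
Clique number ω(G) = 7 (lower bound: χ ≥ ω).
The clique on [2, 3, 5, 6, 7, 8, 11] has size 7, forcing χ ≥ 7, and the coloring below uses 7 colors, so χ(G) = 7.
A valid 7-coloring: color 1: [6]; color 2: [3]; color 3: [7]; color 4: [5]; color 5: [11]; color 6: [8]; color 7: [2].

χ(G) = 7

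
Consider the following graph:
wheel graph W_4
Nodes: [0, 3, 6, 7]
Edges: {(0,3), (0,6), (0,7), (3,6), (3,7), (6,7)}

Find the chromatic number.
χ(G) = 4

Clique number ω(G) = 4 (lower bound: χ ≥ ω).
The clique on [0, 3, 6, 7] has size 4, forcing χ ≥ 4, and the coloring below uses 4 colors, so χ(G) = 4.
A valid 4-coloring: color 1: [0]; color 2: [6]; color 3: [3]; color 4: [7].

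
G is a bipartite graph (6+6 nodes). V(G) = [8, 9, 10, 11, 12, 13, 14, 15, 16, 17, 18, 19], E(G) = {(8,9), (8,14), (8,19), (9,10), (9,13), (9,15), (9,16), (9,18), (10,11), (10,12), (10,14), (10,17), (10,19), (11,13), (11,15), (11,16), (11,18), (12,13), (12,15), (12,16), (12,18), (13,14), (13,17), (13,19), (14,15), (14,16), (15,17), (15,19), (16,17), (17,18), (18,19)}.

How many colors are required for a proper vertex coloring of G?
Clique number ω(G) = 2 (lower bound: χ ≥ ω).
The graph is bipartite (no odd cycle), so 2 colors suffice: χ(G) = 2.
A valid 2-coloring: color 1: [8, 10, 13, 15, 16, 18]; color 2: [9, 11, 12, 14, 17, 19].

χ(G) = 2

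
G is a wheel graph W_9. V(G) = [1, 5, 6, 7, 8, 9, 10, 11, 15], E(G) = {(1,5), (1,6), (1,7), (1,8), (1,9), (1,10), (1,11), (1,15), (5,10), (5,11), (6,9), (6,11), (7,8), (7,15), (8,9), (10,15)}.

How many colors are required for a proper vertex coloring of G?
Clique number ω(G) = 3 (lower bound: χ ≥ ω).
The clique on [1, 5, 10] has size 3, forcing χ ≥ 3, and the coloring below uses 3 colors, so χ(G) = 3.
A valid 3-coloring: color 1: [1]; color 2: [5, 6, 8, 15]; color 3: [7, 9, 10, 11].

χ(G) = 3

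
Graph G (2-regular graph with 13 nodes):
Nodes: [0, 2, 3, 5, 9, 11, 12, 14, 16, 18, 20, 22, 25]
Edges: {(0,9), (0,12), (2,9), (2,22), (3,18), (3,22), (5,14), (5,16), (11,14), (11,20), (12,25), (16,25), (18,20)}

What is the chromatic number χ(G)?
Clique number ω(G) = 2 (lower bound: χ ≥ ω).
Odd cycle [12, 25, 16, 5, 14, 11, 20, 18, 3, 22, 2, 9, 0] needs 3 colors (χ ≥ 3).
The coloring below uses 3 colors, so χ(G) = 3.
A valid 3-coloring: color 1: [5, 9, 11, 12, 18, 22]; color 2: [0, 2, 3, 14, 16, 20]; color 3: [25].

χ(G) = 3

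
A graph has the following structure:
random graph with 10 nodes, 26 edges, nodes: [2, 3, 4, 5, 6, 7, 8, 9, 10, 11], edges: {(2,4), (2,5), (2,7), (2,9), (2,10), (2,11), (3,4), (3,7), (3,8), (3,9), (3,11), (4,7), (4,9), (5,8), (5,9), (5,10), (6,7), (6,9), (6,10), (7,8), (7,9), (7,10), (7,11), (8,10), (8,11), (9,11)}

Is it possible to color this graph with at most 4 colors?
A valid 4-coloring: color 1: [5, 7]; color 2: [8, 9]; color 3: [2, 3, 6]; color 4: [4, 10, 11].
(χ(G) = 4 ≤ 4.)

Yes, G is 4-colorable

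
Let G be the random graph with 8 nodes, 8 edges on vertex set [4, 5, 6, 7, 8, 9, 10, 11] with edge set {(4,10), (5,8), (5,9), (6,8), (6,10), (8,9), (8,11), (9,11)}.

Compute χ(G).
Clique number ω(G) = 3 (lower bound: χ ≥ ω).
The clique on [8, 9, 11] has size 3, forcing χ ≥ 3, and the coloring below uses 3 colors, so χ(G) = 3.
A valid 3-coloring: color 1: [7, 8, 10]; color 2: [4, 6, 9]; color 3: [5, 11].

χ(G) = 3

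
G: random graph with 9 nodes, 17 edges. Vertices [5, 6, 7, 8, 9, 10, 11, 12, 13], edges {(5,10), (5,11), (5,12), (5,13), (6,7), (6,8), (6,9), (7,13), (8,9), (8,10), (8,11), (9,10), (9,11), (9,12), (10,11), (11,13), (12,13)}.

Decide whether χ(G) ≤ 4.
A valid 4-coloring: color 1: [6, 11, 12]; color 2: [5, 7, 9]; color 3: [10, 13]; color 4: [8].
(χ(G) = 4 ≤ 4.)

Yes, G is 4-colorable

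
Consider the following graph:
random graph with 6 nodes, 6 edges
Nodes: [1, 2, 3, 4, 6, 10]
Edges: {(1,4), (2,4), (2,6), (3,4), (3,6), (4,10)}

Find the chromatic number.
Clique number ω(G) = 2 (lower bound: χ ≥ ω).
The graph is bipartite (no odd cycle), so 2 colors suffice: χ(G) = 2.
A valid 2-coloring: color 1: [4, 6]; color 2: [1, 2, 3, 10].

χ(G) = 2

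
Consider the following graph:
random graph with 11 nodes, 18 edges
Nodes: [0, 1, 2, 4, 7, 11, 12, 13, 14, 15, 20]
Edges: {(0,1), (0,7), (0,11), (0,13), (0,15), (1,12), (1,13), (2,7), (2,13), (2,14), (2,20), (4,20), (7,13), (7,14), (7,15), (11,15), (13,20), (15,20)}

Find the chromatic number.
χ(G) = 3

Clique number ω(G) = 3 (lower bound: χ ≥ ω).
The clique on [0, 1, 13] has size 3, forcing χ ≥ 3, and the coloring below uses 3 colors, so χ(G) = 3.
A valid 3-coloring: color 1: [0, 2, 4, 12]; color 2: [13, 14, 15]; color 3: [1, 7, 11, 20].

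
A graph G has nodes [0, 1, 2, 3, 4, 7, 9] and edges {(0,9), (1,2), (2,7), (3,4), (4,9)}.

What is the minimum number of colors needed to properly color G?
Clique number ω(G) = 2 (lower bound: χ ≥ ω).
The graph is bipartite (no odd cycle), so 2 colors suffice: χ(G) = 2.
A valid 2-coloring: color 1: [0, 2, 4]; color 2: [1, 3, 7, 9].

χ(G) = 2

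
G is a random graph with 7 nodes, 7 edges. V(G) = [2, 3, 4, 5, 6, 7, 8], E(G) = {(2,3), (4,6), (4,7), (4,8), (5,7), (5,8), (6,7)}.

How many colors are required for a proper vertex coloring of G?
Clique number ω(G) = 3 (lower bound: χ ≥ ω).
The clique on [4, 6, 7] has size 3, forcing χ ≥ 3, and the coloring below uses 3 colors, so χ(G) = 3.
A valid 3-coloring: color 1: [3, 7, 8]; color 2: [2, 4, 5]; color 3: [6].

χ(G) = 3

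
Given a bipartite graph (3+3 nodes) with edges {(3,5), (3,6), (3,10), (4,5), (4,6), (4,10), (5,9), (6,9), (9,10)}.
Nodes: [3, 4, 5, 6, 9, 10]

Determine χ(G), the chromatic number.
χ(G) = 2

Clique number ω(G) = 2 (lower bound: χ ≥ ω).
The graph is bipartite (no odd cycle), so 2 colors suffice: χ(G) = 2.
A valid 2-coloring: color 1: [5, 6, 10]; color 2: [3, 4, 9].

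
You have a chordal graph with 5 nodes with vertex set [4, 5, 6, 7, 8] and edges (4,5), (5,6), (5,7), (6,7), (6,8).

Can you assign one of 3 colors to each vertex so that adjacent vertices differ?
A valid 3-coloring: color 1: [5, 8]; color 2: [4, 6]; color 3: [7].
(χ(G) = 3 ≤ 3.)

Yes, G is 3-colorable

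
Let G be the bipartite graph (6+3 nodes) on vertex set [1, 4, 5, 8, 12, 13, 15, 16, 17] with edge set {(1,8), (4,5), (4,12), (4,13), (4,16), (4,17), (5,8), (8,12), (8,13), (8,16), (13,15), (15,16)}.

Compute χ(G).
χ(G) = 2

Clique number ω(G) = 2 (lower bound: χ ≥ ω).
The graph is bipartite (no odd cycle), so 2 colors suffice: χ(G) = 2.
A valid 2-coloring: color 1: [4, 8, 15]; color 2: [1, 5, 12, 13, 16, 17].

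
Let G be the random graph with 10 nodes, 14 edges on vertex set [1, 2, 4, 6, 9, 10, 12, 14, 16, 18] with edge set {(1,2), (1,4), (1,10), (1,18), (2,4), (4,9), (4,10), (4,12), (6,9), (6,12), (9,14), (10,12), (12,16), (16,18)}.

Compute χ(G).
Clique number ω(G) = 3 (lower bound: χ ≥ ω).
The clique on [1, 4, 10] has size 3, forcing χ ≥ 3, and the coloring below uses 3 colors, so χ(G) = 3.
A valid 3-coloring: color 1: [4, 6, 14, 18]; color 2: [1, 9, 12]; color 3: [2, 10, 16].

χ(G) = 3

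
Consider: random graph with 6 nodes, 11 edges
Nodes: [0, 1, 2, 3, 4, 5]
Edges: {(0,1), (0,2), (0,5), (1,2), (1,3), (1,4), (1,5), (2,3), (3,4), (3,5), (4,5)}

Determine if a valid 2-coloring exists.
The clique on vertices [1, 3, 4, 5] has size 4 > 2, so it alone needs 4 colors.

No, G is not 2-colorable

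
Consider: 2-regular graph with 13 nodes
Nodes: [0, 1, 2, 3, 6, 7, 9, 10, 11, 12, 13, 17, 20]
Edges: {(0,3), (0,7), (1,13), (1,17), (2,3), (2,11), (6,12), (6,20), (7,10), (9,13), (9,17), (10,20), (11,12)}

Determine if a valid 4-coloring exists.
A valid 4-coloring: color 1: [1, 3, 6, 7, 9, 11]; color 2: [0, 2, 12, 13, 17, 20]; color 3: [10].
(χ(G) = 3 ≤ 4.)

Yes, G is 4-colorable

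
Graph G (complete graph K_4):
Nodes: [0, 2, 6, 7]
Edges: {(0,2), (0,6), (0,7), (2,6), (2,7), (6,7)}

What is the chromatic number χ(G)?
Clique number ω(G) = 4 (lower bound: χ ≥ ω).
The clique on [0, 2, 6, 7] has size 4, forcing χ ≥ 4, and the coloring below uses 4 colors, so χ(G) = 4.
A valid 4-coloring: color 1: [6]; color 2: [0]; color 3: [2]; color 4: [7].

χ(G) = 4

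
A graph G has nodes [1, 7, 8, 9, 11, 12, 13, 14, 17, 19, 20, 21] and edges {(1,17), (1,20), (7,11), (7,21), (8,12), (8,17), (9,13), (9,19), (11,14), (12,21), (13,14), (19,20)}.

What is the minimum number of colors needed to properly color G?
Clique number ω(G) = 2 (lower bound: χ ≥ ω).
The graph is bipartite (no odd cycle), so 2 colors suffice: χ(G) = 2.
A valid 2-coloring: color 1: [7, 9, 12, 14, 17, 20]; color 2: [1, 8, 11, 13, 19, 21].

χ(G) = 2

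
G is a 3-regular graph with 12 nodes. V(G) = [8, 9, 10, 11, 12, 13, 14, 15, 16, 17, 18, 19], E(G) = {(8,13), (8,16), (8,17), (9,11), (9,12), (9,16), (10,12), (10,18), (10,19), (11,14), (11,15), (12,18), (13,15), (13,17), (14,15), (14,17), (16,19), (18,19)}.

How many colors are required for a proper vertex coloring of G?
χ(G) = 3

Clique number ω(G) = 3 (lower bound: χ ≥ ω).
The clique on [8, 13, 17] has size 3, forcing χ ≥ 3, and the coloring below uses 3 colors, so χ(G) = 3.
A valid 3-coloring: color 1: [13, 14, 16, 18]; color 2: [8, 11, 12, 19]; color 3: [9, 10, 15, 17].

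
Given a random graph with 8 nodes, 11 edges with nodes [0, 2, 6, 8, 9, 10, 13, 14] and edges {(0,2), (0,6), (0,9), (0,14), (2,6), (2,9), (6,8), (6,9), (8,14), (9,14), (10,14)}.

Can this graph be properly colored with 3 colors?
The clique on vertices [0, 2, 6, 9] has size 4 > 3, so it alone needs 4 colors.

No, G is not 3-colorable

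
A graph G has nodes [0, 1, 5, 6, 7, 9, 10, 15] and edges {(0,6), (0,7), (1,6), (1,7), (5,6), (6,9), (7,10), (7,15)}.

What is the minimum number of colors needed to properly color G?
χ(G) = 2

Clique number ω(G) = 2 (lower bound: χ ≥ ω).
The graph is bipartite (no odd cycle), so 2 colors suffice: χ(G) = 2.
A valid 2-coloring: color 1: [6, 7]; color 2: [0, 1, 5, 9, 10, 15].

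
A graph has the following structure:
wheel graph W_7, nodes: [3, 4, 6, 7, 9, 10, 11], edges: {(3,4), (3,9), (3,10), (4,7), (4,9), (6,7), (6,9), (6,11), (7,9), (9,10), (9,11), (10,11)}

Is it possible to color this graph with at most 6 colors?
A valid 6-coloring: color 1: [9]; color 2: [4, 6, 10]; color 3: [3, 7, 11].
(χ(G) = 3 ≤ 6.)

Yes, G is 6-colorable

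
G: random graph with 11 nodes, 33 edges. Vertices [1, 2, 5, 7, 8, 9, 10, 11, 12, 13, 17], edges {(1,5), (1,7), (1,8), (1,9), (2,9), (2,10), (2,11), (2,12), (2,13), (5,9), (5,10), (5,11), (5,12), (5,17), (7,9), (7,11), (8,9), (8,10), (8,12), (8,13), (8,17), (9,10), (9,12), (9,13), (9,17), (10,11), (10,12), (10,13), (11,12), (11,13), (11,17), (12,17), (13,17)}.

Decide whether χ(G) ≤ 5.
A valid 5-coloring: color 1: [9, 11]; color 2: [1, 12, 13]; color 3: [7, 10, 17]; color 4: [2, 5, 8].
(χ(G) = 4 ≤ 5.)

Yes, G is 5-colorable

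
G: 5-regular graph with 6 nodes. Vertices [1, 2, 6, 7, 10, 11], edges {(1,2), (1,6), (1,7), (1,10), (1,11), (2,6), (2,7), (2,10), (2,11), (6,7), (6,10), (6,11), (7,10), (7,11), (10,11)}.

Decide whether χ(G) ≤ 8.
A valid 8-coloring: color 1: [1]; color 2: [2]; color 3: [10]; color 4: [6]; color 5: [11]; color 6: [7].
(χ(G) = 6 ≤ 8.)

Yes, G is 8-colorable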